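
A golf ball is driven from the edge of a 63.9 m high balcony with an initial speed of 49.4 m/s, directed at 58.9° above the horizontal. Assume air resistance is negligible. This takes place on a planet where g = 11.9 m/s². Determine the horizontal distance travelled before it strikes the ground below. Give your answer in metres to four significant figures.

Components: vₓ = 49.40 cos 58.9° = 25.52 m/s, v_y0 = 49.40 sin 58.9° = 42.30 m/s.
With up positive and y = 0 at the ground: y(t) = 63.9 + (42.30) t − 5.950 t². Setting y = 0 and taking the positive root: t = [42.30 + √(42.30² + 2·11.9·63.9)] / 11.9 = (42.30 + 57.53) / 11.9 = 8.389 s.
Horizontal distance: R = vₓ t = 25.52 × 8.389 = 214.1 m.

214.1 m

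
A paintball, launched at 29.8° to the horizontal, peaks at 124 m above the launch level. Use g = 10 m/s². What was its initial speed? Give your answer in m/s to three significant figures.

100 m/s

At the peak v_y = 0, so v_y0 = √(2gH) = √(2 × 10.0 × 124) = 49.80 m/s.
v_y0 = v₀ sin θ ⇒ v₀ = 49.80 / sin 29.8° = 100.2 m/s.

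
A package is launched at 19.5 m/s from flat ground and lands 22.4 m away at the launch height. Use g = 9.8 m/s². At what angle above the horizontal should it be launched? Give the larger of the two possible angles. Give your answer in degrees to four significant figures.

72.37°

Level-ground range R = v₀² sin(2θ)/g ⇒ sin(2θ) = gR/v₀² = 9.80 × 22.4 / 19.5² = 0.5773.
2θ = 35.26° or 180° − 35.26° = 144.7°, so θ = 17.63° or 72.37°.
The larger angle is 72.37°.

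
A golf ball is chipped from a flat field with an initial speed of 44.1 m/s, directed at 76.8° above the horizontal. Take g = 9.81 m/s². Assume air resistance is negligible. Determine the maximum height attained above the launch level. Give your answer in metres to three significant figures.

94.0 m

Resolve: vₓ = 44.10 cos 76.8° = 10.07 m/s and v_y0 = 44.10 sin 76.8° = 42.93 m/s.
Maximum height: H = v_y0² / (2g) = 42.93² / (2 × 9.81) = 93.96 m.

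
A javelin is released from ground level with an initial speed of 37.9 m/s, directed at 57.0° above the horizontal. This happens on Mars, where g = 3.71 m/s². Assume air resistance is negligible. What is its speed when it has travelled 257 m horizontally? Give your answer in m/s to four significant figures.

Horizontal component vₓ = 37.90 cos 57.0° = 20.64 m/s; vertical v_y0 = 37.90 sin 57.0° = 31.79 m/s.
Time to reach x = 257 m: t = x/vₓ = 257/20.64 = 12.45 s.
Vertical velocity there: v_y = v_y0 − g t = 31.79 − 3.71 × 12.45 = −14.41 m/s.
Speed: √(vₓ² + v_y²) = √(20.64² + 14.41²) = 25.17 m/s.

25.17 m/s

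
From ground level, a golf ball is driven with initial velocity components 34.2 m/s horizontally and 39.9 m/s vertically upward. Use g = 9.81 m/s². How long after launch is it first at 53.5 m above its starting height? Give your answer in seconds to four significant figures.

1.693 s

Height y(t) = 39.90 t − 4.905 t² = 53.5 gives 4.905 t² − 39.90 t + 53.5 = 0.
t = [39.90 ± √(39.90² − 2·9.81·53.5)] / 9.81 = (39.90 ± 23.29) / 9.81, so t = 1.693 s or t = 6.441 s.
The first (ascending) time is 1.693 s.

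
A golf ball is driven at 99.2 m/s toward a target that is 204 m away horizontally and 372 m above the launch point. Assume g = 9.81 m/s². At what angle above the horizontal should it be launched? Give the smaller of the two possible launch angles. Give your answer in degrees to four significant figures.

69.16°

Trajectory: y = x tanθ − g x² (1 + tan²θ)/(2v₀²). With x = 204, y = 372, v₀ = 99.2, g = 9.81:
20.74 tan²θ − 204 tanθ + (392.7) = 0.
tanθ = [204 ± √(204² − 4 × 20.74 × (392.7))] / (2 × 20.74) = (204 ± 95.02) / 41.49, giving tanθ = 2.627 or 7.208.
θ = 69.16° or 82.10°; the smaller is 69.16°.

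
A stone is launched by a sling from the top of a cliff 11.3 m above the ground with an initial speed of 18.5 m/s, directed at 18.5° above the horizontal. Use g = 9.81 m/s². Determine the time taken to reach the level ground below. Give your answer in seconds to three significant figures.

Components: vₓ = 18.50 cos 18.5° = 17.54 m/s, v_y0 = 18.50 sin 18.5° = 5.870 m/s.
Vertical motion (up positive, ground at y = 0): 4.905 t² − (5.870) t − 11.3 = 0, so t = (5.870 + √(5.870² + 2·9.81·11.3)) / 9.81 = (5.870 + 16.01) / 9.81 = 2.230 s.

2.23 s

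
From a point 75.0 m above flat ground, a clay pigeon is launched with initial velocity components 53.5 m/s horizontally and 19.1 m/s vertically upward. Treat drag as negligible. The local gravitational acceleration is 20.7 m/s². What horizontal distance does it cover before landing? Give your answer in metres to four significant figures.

With up positive and y = 0 at the ground: y(t) = 75.0 + (19.10) t − 10.35 t². Setting y = 0 and taking the positive root: t = [19.10 + √(19.10² + 2·20.7·75.0)] / 20.7 = (19.10 + 58.91) / 20.7 = 3.768 s.
Horizontal distance: R = vₓ t = 53.50 × 3.768 = 201.6 m.

201.6 m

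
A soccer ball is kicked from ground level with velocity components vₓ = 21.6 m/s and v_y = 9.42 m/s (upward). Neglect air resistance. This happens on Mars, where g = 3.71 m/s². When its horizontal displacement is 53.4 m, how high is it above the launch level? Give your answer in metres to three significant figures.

12.0 m

x = vₓ t ⇒ t = 53.4/21.60 = 2.472 s.
Height: y = v_y0 t − ½ g t² = 9.420 × 2.472 − 1.855 × 2.472² = 23.29 − 11.34 = 11.95 m.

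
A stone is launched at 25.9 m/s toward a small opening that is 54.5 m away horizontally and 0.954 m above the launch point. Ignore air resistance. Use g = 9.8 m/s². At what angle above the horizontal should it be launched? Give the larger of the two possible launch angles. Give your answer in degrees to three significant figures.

63.3°

Trajectory: y = x tanθ − g x² (1 + tan²θ)/(2v₀²). With x = 54.5, y = 0.954, v₀ = 25.9, g = 9.80:
21.70 tan²θ − 54.5 tanθ + (22.65) = 0.
tanθ = [54.5 ± √(54.5² − 4 × 21.70 × (22.65))] / (2 × 21.70) = (54.5 ± 31.69) / 43.39, giving tanθ = 0.5256 or 1.986.
θ = 27.73° or 63.28°; the larger is 63.28°.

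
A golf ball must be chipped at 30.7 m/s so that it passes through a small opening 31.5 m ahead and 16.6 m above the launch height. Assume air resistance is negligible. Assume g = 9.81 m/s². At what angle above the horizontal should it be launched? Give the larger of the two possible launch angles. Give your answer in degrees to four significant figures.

Trajectory: y = x tanθ − g x² (1 + tan²θ)/(2v₀²). With x = 31.5, y = 16.6, v₀ = 30.7, g = 9.81:
5.164 tan²θ − 31.5 tanθ + (21.76) = 0.
tanθ = [31.5 ± √(31.5² − 4 × 5.164 × (21.76))] / (2 × 5.164) = (31.5 ± 23.30) / 10.33, giving tanθ = 0.7944 or 5.306.
θ = 38.46° or 79.33°; the larger is 79.33°.

79.33°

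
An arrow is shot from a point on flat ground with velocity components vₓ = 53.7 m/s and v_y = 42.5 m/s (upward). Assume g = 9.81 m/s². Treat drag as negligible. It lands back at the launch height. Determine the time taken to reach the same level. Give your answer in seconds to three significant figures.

8.66 s

Time of flight on level ground: T = 2 v_y0 / g = 2 × 42.50 / 9.81 = 8.665 s.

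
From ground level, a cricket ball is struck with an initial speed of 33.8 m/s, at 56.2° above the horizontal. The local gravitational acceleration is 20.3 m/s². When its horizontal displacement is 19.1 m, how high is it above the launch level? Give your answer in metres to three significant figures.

Components: vₓ = 33.80 cos 56.2° = 18.80 m/s, v_y0 = 33.80 sin 56.2° = 28.09 m/s.
Time to reach x = 19.1 m: t = x/vₓ = 19.1/18.80 = 1.016 s.
Height: y = v_y0 t − ½ g t² = 28.09 × 1.016 − 10.15 × 1.016² = 28.53 − 10.47 = 18.06 m.

18.1 m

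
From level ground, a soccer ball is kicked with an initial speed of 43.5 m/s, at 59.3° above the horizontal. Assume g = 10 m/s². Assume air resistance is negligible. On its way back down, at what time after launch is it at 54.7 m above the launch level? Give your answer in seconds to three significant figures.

5.49 s

Resolve: vₓ = 43.50 cos 59.3° = 22.21 m/s and v_y0 = 43.50 sin 59.3° = 37.40 m/s.
Height y(t) = 37.40 t − 5.000 t² = 54.7 gives 5.000 t² − 37.40 t + 54.7 = 0.
t = [37.40 ± √(37.40² − 2·10.0·54.7)] / 10.0 = (37.40 ± 17.47) / 10.0, so t = 1.994 s or t = 5.487 s.
The descending-branch root is 5.487 s.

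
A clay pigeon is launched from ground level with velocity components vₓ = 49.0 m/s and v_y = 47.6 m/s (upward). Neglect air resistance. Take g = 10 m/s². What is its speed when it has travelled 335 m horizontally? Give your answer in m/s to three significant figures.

53.2 m/s

x = vₓ t ⇒ t = 335/49.00 = 6.837 s.
Vertical velocity there: v_y = v_y0 − g t = 47.60 − 10.0 × 6.837 = −20.77 m/s.
Speed: √(vₓ² + v_y²) = √(49.00² + 20.77²) = 53.22 m/s.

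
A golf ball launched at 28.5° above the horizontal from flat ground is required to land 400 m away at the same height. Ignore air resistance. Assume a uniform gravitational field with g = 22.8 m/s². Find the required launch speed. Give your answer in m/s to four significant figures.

From R = (v₀² / g) sin 2θ: v₀ = √(gR / sin 2θ).
v₀ = √(22.8 × 400 / sin 57.00°) = √(9120 / 0.8387) = √10874 = 104.3 m/s.

104.3 m/s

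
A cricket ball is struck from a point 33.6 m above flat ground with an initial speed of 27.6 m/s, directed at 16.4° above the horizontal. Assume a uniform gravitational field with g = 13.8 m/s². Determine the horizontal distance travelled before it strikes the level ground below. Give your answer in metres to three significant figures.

75.3 m

Components: vₓ = 27.60 cos 16.4° = 26.48 m/s, v_y0 = 27.60 sin 16.4° = 7.793 m/s.
Vertical motion (up positive, ground at y = 0): 6.900 t² − (7.793) t − 33.6 = 0, so t = (7.793 + √(7.793² + 2·13.8·33.6)) / 13.8 = (7.793 + 31.43) / 13.8 = 2.842 s.
Horizontal distance: R = vₓ t = 26.48 × 2.842 = 75.26 m.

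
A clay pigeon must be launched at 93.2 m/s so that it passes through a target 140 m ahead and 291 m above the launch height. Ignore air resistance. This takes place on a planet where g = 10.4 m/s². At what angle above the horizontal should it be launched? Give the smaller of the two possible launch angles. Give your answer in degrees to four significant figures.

Trajectory: y = x tanθ − g x² (1 + tan²θ)/(2v₀²). With x = 140, y = 291, v₀ = 93.2, g = 10.4:
11.73 tan²θ − 140 tanθ + (302.7) = 0.
tanθ = [140 ± √(140² − 4 × 11.73 × (302.7))] / (2 × 11.73) = (140 ± 73.43) / 23.47, giving tanθ = 2.837 or 9.095.
θ = 70.58° or 83.73°; the smaller is 70.58°.

70.58°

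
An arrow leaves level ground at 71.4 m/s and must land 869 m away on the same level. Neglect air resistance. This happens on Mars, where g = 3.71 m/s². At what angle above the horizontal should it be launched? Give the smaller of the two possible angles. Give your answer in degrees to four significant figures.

From R = (v₀²/g) sin 2θ: sin 2θ = 3.71 × 869 / 5098.0 = 0.6324.
2θ = 39.23° or 180° − 39.23° = 140.8°, so θ = 19.61° or 70.39°.
The smaller angle is 19.61°.

19.61°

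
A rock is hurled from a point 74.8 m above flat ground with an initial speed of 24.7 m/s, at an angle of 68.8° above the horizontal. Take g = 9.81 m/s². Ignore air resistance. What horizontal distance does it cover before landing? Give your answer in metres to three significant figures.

Horizontal component vₓ = 24.70 cos 68.8° = 8.932 m/s; vertical v_y0 = 24.70 sin 68.8° = 23.03 m/s.
Vertical motion (up positive, ground at y = 0): 4.905 t² − (23.03) t − 74.8 = 0, so t = (23.03 + √(23.03² + 2·9.81·74.8)) / 9.81 = (23.03 + 44.70) / 9.81 = 6.904 s.
Horizontal distance: R = vₓ t = 8.932 × 6.904 = 61.67 m.

61.7 m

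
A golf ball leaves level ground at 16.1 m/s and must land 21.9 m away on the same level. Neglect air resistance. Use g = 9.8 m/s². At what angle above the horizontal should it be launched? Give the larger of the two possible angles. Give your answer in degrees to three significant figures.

From R = (v₀²/g) sin 2θ: sin 2θ = 9.80 × 21.9 / 259.21 = 0.8280.
2θ = 55.89° or 180° − 55.89° = 124.1°, so θ = 27.95° or 62.05°.
The larger angle is 62.05°.

62.1°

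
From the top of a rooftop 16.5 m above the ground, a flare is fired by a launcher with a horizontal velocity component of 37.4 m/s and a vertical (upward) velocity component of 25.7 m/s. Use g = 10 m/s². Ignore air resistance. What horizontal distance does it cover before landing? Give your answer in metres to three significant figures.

The projectile lands when y = 16.5 + (25.70) t − ½·10.0·t² = 0. Positive root: t = (25.70 + √(25.70² + 2·10.0·16.5)) / 10.0 = (25.70 + 31.47) / 10.0 = 5.717 s.
Horizontal distance: R = vₓ t = 37.40 × 5.717 = 213.8 m.

214 m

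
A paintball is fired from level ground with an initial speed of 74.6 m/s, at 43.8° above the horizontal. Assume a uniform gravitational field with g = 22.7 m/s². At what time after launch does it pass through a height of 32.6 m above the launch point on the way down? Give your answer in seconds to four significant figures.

Components: vₓ = 74.60 cos 43.8° = 53.84 m/s, v_y0 = 74.60 sin 43.8° = 51.63 m/s.
Set y = v_y0 t − ½ g t² = 32.6: 11.35 t² − 51.63 t + 32.6 = 0.
Quadratic formula: t = (51.63 ± √1186.0) / 22.7 = (51.63 ± 34.44) / 22.7 → t = 0.7575 s or 3.792 s.
The descending-branch root is 3.792 s.

3.792 s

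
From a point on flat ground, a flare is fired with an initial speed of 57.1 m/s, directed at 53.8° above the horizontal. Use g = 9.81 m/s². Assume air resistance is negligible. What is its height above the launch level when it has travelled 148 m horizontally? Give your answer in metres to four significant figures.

Resolve: vₓ = 57.10 cos 53.8° = 33.72 m/s and v_y0 = 57.10 sin 53.8° = 46.08 m/s.
x = vₓ t ⇒ t = 148/33.72 = 4.389 s.
Height: y = v_y0 t − ½ g t² = 46.08 × 4.389 − 4.905 × 4.389² = 202.2 − 94.47 = 107.7 m.

107.7 m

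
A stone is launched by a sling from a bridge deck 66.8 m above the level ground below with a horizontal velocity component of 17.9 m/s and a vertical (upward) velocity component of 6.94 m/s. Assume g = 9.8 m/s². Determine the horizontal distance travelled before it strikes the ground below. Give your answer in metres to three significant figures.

With up positive and y = 0 at the ground: y(t) = 66.8 + (6.940) t − 4.900 t². Setting y = 0 and taking the positive root: t = [6.940 + √(6.940² + 2·9.80·66.8)] / 9.80 = (6.940 + 36.84) / 9.80 = 4.468 s.
Horizontal distance: R = vₓ t = 17.90 × 4.468 = 79.97 m.

80.0 m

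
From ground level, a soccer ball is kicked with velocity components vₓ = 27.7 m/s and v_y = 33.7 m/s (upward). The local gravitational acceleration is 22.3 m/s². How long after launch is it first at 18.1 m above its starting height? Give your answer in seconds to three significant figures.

0.699 s

Require v_y0 t − ½ g t² = 18.1, i.e. 11.15 t² − 33.70 t + 18.1 = 0.
t = [33.70 ± √(33.70² − 2·22.3·18.1)] / 22.3 = (33.70 ± 18.12) / 22.3, so t = 0.6985 s or t = 2.324 s.
The first (ascending) time is 0.6985 s.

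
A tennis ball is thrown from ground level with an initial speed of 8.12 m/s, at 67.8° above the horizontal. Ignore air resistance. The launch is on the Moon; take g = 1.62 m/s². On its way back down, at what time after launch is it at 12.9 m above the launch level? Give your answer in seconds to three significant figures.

7.01 s

Resolve: vₓ = 8.120 cos 67.8° = 3.068 m/s and v_y0 = 8.120 sin 67.8° = 7.518 m/s.
Require v_y0 t − ½ g t² = 12.9, i.e. 0.8100 t² − 7.518 t + 12.9 = 0.
Quadratic formula: t = (7.518 ± √14.725) / 1.62 = (7.518 ± 3.837) / 1.62 → t = 2.272 s or 7.010 s.
The descending-branch root is 7.010 s.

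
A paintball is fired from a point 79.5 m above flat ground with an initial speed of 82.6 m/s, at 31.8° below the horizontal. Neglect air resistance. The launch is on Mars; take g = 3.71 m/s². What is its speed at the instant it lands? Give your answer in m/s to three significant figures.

Resolve: vₓ = 82.60 cos 31.8° = 70.20 m/s and v_y0 = −43.53 m/s (downward).
With up positive and y = 0 at the ground: y(t) = 79.5 + (−43.53) t − 1.855 t². Setting y = 0 and taking the positive root: t = [−43.53 + √(43.53² + 2·3.71·79.5)] / 3.71 = (−43.53 + 49.84) / 3.71 = 1.703 s.
Vertical velocity at impact: v_y = v_y0 − g t = −43.53 − 3.71 × 1.703 = −49.84 m/s.
Speed: |v| = √(vₓ² + v_y²) = √(70.20² + 49.84²) = 86.10 m/s.

86.1 m/s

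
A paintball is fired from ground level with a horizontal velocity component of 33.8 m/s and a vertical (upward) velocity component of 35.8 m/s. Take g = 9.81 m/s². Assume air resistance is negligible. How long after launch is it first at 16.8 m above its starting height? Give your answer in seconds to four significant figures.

0.5041 s

Set y = v_y0 t − ½ g t² = 16.8: 4.905 t² − 35.80 t + 16.8 = 0.
Quadratic formula: t = (35.80 ± √952.02) / 9.81 = (35.80 ± 30.85) / 9.81 → t = 0.5041 s or 6.795 s.
The first (ascending) time is 0.5041 s.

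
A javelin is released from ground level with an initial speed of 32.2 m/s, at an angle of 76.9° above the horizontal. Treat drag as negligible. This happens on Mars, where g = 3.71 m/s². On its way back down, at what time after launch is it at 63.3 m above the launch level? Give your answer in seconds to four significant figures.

Components: vₓ = 32.20 cos 76.9° = 7.298 m/s, v_y0 = 32.20 sin 76.9° = 31.36 m/s.
Height y(t) = 31.36 t − 1.855 t² = 63.3 gives 1.855 t² − 31.36 t + 63.3 = 0.
t = [31.36 ± √(31.36² − 2·3.71·63.3)] / 3.71 = (31.36 ± 22.67) / 3.71, so t = 2.343 s or t = 14.56 s.
The descending-branch root is 14.56 s.

14.56 s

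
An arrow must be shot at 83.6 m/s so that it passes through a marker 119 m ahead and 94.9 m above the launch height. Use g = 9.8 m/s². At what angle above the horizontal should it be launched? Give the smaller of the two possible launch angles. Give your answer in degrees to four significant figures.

Trajectory: y = x tanθ − g x² (1 + tan²θ)/(2v₀²). With x = 119, y = 94.9, v₀ = 83.6, g = 9.80:
9.928 tan²θ − 119 tanθ + (104.8) = 0.
tanθ = [119 ± √(119² − 4 × 9.928 × (104.8))] / (2 × 9.928) = (119 ± 99.99) / 19.86, giving tanθ = 0.9574 or 11.03.
θ = 43.75° or 84.82°; the smaller is 43.75°.

43.75°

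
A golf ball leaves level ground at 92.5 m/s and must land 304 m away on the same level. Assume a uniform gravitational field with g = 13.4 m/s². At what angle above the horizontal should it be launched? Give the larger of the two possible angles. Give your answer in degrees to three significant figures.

75.8°

R = v₀² sin 2θ / g gives sin 2θ = gR/v₀² = 13.4·304/92.5² = 0.4761.
2θ = 28.43° or 180° − 28.43° = 151.6°, so θ = 14.22° or 75.78°.
The larger angle is 75.78°.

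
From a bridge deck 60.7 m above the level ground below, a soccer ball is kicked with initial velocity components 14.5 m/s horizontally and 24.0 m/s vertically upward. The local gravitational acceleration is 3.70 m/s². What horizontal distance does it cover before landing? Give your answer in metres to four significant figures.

Vertical motion (up positive, ground at y = 0): 1.850 t² − (24.00) t − 60.7 = 0, so t = (24.00 + √(24.00² + 2·3.70·60.7)) / 3.70 = (24.00 + 32.02) / 3.70 = 15.14 s.
Horizontal distance: R = vₓ t = 14.50 × 15.14 = 219.5 m.

219.5 m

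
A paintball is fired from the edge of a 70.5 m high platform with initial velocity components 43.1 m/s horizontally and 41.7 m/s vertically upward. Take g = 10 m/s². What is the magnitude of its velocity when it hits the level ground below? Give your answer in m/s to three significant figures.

70.8 m/s

Vertical motion (up positive, ground at y = 0): 5.000 t² − (41.70) t − 70.5 = 0, so t = (41.70 + √(41.70² + 2·10.0·70.5)) / 10.0 = (41.70 + 56.11) / 10.0 = 9.781 s.
Vertical velocity at impact: v_y = v_y0 − g t = 41.70 − 10.0 × 9.781 = −56.11 m/s.
Speed: |v| = √(vₓ² + v_y²) = √(43.10² + 56.11²) = 70.76 m/s.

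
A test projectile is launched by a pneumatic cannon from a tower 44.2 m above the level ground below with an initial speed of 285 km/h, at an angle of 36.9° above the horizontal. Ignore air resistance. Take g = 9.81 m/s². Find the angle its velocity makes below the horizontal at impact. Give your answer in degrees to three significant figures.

41.5°

Convert: 285 km/h = 285/3.6 = 79.17 m/s.
Horizontal component vₓ = 79.17 cos 36.9° = 63.31 m/s; vertical v_y0 = 79.17 sin 36.9° = 47.53 m/s.
The projectile lands when y = 44.2 + (47.53) t − ½·9.81·t² = 0. Positive root: t = (47.53 + √(47.53² + 2·9.81·44.2)) / 9.81 = (47.53 + 55.92) / 9.81 = 10.55 s.
At impact: v_y = v_y0 − g t = −55.92 m/s; vₓ = 63.31 m/s.
Angle below horizontal: arctan(|v_y|/vₓ) = arctan(55.92/63.31) = 41.45°.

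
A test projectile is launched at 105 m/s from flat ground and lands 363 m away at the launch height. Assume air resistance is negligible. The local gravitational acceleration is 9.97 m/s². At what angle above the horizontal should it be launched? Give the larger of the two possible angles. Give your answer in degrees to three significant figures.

R = v₀² sin 2θ / g gives sin 2θ = gR/v₀² = 9.97·363/105² = 0.3283.
2θ = 19.16° or 180° − 19.16° = 160.8°, so θ = 9.582° or 80.42°.
The larger angle is 80.42°.

80.4°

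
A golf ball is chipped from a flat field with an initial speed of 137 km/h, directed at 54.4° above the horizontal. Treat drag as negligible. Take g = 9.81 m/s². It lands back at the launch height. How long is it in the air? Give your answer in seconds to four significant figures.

Convert: 137 km/h = 137/3.6 = 38.06 m/s.
vₓ = 38.06 cos 54.4° = 22.15 m/s; v_y0 = 38.06 sin 54.4° = 30.94 m/s.
It returns to y = 0 when t = 2 v_y0 / g = 2(30.94)/9.81 = 6.308 s.

6.308 s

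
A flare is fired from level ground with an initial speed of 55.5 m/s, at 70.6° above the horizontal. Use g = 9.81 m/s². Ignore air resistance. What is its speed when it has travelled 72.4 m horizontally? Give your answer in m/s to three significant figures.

23.0 m/s

vₓ = 55.50 cos 70.6° = 18.43 m/s; v_y0 = 55.50 sin 70.6° = 52.35 m/s.
At x = 72.4 m, t = x/vₓ = 72.4/18.43 = 3.927 s.
Vertical velocity there: v_y = v_y0 − g t = 52.35 − 9.81 × 3.927 = 13.82 m/s.
Speed: √(vₓ² + v_y²) = √(18.43² + 13.82²) = 23.04 m/s.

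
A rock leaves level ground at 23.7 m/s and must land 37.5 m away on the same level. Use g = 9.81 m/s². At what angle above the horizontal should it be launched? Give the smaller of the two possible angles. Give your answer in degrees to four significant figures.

Level-ground range R = v₀² sin(2θ)/g ⇒ sin(2θ) = gR/v₀² = 9.81 × 37.5 / 23.7² = 0.6549.
2θ = 40.92° or 180° − 40.92° = 139.1°, so θ = 20.46° or 69.54°.
The smaller angle is 20.46°.

20.46°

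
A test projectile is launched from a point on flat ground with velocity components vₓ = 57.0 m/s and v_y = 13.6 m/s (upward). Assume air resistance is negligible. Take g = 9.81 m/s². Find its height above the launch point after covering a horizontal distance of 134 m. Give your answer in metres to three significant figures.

Time to reach x = 134 m: t = x/vₓ = 134/57.00 = 2.351 s.
Height: y = v_y0 t − ½ g t² = 13.60 × 2.351 − 4.905 × 2.351² = 31.97 − 27.11 = 4.864 m.

4.86 m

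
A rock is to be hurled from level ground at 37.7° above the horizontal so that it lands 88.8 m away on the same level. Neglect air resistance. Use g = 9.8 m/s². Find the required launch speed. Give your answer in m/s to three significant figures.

30.0 m/s

From R = (v₀² / g) sin 2θ: v₀ = √(gR / sin 2θ).
v₀ = √(9.80 × 88.8 / sin 75.40°) = √(870.2 / 0.9677) = √899.28 = 29.99 m/s.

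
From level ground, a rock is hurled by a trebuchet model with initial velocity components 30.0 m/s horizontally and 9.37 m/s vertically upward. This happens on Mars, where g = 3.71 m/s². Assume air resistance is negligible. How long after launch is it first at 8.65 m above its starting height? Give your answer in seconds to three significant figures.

Set y = v_y0 t − ½ g t² = 8.65: 1.855 t² − 9.370 t + 8.65 = 0.
t = [9.370 ± √(9.370² − 2·3.71·8.65)] / 3.71 = (9.370 ± 4.859) / 3.71, so t = 1.216 s or t = 3.835 s.
The first (ascending) time is 1.216 s.

1.22 s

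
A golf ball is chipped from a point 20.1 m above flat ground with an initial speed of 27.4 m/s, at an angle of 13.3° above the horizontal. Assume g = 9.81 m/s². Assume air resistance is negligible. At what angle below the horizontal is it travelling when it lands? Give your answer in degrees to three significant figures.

38.0°

Horizontal component vₓ = 27.40 cos 13.3° = 26.67 m/s; vertical v_y0 = 27.40 sin 13.3° = 6.303 m/s.
Vertical motion (up positive, ground at y = 0): 4.905 t² − (6.303) t − 20.1 = 0, so t = (6.303 + √(6.303² + 2·9.81·20.1)) / 9.81 = (6.303 + 20.83) / 9.81 = 2.766 s.
At impact: v_y = v_y0 − g t = −20.83 m/s; vₓ = 26.67 m/s.
Angle below horizontal: arctan(|v_y|/vₓ) = arctan(20.83/26.67) = 38.00°.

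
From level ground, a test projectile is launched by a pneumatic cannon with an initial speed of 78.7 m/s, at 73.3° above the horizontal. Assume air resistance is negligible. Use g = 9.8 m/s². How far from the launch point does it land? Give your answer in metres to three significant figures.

Resolve: vₓ = 78.70 cos 73.3° = 22.62 m/s and v_y0 = 78.70 sin 73.3° = 75.38 m/s.
Flight time T = 2 v_y0 / g = 15.38 s.
Horizontal distance R = vₓ T = 22.62 × 15.38 = 347.9 m.

348 m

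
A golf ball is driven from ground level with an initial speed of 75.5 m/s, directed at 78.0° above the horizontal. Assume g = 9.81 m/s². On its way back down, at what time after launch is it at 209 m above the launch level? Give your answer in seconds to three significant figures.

11.3 s

Horizontal component vₓ = 75.50 cos 78.0° = 15.70 m/s; vertical v_y0 = 75.50 sin 78.0° = 73.85 m/s.
Height y(t) = 73.85 t − 4.905 t² = 209 gives 4.905 t² − 73.85 t + 209 = 0.
t = [73.85 ± √(73.85² − 2·9.81·209)] / 9.81 = (73.85 ± 36.79) / 9.81, so t = 3.778 s or t = 11.28 s.
The descending-branch root is 11.28 s.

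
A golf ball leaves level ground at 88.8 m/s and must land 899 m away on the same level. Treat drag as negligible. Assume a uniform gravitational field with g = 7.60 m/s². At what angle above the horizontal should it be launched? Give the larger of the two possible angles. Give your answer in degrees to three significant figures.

60.0°

From R = (v₀²/g) sin 2θ: sin 2θ = 7.60 × 899 / 7885.4 = 0.8665.
2θ = 60.05° or 180° − 60.05° = 120.0°, so θ = 30.02° or 59.98°.
The larger angle is 59.98°.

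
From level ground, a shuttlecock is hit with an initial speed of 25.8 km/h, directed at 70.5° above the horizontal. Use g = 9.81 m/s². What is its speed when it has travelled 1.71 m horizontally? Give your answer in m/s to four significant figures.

2.406 m/s

Convert: 25.8 km/h = 25.8/3.6 = 7.167 m/s.
vₓ = 7.167 cos 70.5° = 2.392 m/s; v_y0 = 7.167 sin 70.5° = 6.756 m/s.
x = vₓ t ⇒ t = 1.71/2.392 = 0.7148 s.
Vertical velocity there: v_y = v_y0 − g t = 6.756 − 9.81 × 0.7148 = −0.2566 m/s.
Speed: √(vₓ² + v_y²) = √(2.392² + 0.2566²) = 2.406 m/s.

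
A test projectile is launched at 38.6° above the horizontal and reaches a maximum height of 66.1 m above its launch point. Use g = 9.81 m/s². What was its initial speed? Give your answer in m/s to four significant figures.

At the peak v_y = 0, so v_y0 = √(2gH) = √(2 × 9.81 × 66.1) = 36.01 m/s.
v_y0 = v₀ sin θ ⇒ v₀ = 36.01 / sin 38.6° = 57.72 m/s.

57.72 m/s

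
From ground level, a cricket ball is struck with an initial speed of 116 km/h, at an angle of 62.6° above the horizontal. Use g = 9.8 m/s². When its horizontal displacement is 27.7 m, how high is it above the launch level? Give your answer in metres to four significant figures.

Convert: 116 km/h = 116/3.6 = 32.22 m/s.
Components: vₓ = 32.22 cos 62.6° = 14.83 m/s, v_y0 = 32.22 sin 62.6° = 28.61 m/s.
Time to reach x = 27.7 m: t = x/vₓ = 27.7/14.83 = 1.868 s.
Height: y = v_y0 t − ½ g t² = 28.61 × 1.868 − 4.900 × 1.868² = 53.44 − 17.10 = 36.34 m.

36.34 m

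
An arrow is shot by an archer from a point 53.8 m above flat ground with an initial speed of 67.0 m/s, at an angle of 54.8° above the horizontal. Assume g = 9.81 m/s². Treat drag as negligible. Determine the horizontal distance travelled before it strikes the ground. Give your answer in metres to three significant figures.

Horizontal component vₓ = 67.00 cos 54.8° = 38.62 m/s; vertical v_y0 = 67.00 sin 54.8° = 54.75 m/s.
The projectile lands when y = 53.8 + (54.75) t − ½·9.81·t² = 0. Positive root: t = (54.75 + √(54.75² + 2·9.81·53.8)) / 9.81 = (54.75 + 63.66) / 9.81 = 12.07 s.
Horizontal distance: R = vₓ t = 38.62 × 12.07 = 466.2 m.

466 m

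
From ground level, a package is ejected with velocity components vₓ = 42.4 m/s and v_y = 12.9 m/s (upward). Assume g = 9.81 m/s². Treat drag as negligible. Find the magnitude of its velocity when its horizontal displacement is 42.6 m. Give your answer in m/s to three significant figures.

42.5 m/s

Time to reach x = 42.6 m: t = x/vₓ = 42.6/42.40 = 1.005 s.
Vertical velocity there: v_y = v_y0 − g t = 12.90 − 9.81 × 1.005 = 3.044 m/s.
Speed: √(vₓ² + v_y²) = √(42.40² + 3.044²) = 42.51 m/s.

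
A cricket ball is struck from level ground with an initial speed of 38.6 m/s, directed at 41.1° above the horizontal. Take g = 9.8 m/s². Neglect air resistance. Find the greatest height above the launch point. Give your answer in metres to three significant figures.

32.9 m

Components: vₓ = 38.60 cos 41.1° = 29.09 m/s, v_y0 = 38.60 sin 41.1° = 25.37 m/s.
Peak height H = v_y0² / (2g) = 643.87 / 19.60 = 32.85 m.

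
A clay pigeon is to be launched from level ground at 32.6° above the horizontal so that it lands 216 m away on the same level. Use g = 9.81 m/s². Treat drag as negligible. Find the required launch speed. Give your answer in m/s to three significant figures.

Level-ground range: R = v₀² sin(2θ)/g, so v₀ = √(gR / sin 2θ).
v₀ = √(9.81 × 216 / sin 65.20°) = √(2119 / 0.9078) = √2334.2 = 48.31 m/s.

48.3 m/s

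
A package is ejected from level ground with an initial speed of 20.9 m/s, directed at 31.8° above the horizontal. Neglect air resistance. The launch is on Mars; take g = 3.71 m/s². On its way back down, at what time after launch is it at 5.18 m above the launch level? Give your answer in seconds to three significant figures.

5.42 s

Components: vₓ = 20.90 cos 31.8° = 17.76 m/s, v_y0 = 20.90 sin 31.8° = 11.01 m/s.
Height y(t) = 11.01 t − 1.855 t² = 5.18 gives 1.855 t² − 11.01 t + 5.18 = 0.
t = [11.01 ± √(11.01² − 2·3.71·5.18)] / 3.71 = (11.01 ± 9.103) / 3.71, so t = 0.5150 s or t = 5.422 s.
The descending-branch root is 5.422 s.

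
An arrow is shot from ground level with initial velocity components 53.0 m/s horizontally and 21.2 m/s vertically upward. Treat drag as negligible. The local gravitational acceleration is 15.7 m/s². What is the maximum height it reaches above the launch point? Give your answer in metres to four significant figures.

14.31 m

Maximum height: H = v_y0² / (2g) = 21.20² / (2 × 15.7) = 14.31 m.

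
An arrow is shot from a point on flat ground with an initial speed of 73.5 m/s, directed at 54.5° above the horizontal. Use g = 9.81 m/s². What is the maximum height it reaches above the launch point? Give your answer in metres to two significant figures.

Resolve: vₓ = 73.50 cos 54.5° = 42.68 m/s and v_y0 = 73.50 sin 54.5° = 59.84 m/s.
Peak height H = v_y0² / (2g) = 3580.5 / 19.62 = 182.5 m.

180 m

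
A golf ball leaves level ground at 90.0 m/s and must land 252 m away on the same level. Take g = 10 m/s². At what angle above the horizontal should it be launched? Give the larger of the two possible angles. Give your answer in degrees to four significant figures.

80.94°

Level-ground range R = v₀² sin(2θ)/g ⇒ sin(2θ) = gR/v₀² = 10.0 × 252 / 90.0² = 0.3111.
2θ = 18.13° or 180° − 18.13° = 161.9°, so θ = 9.063° or 80.94°.
The larger angle is 80.94°.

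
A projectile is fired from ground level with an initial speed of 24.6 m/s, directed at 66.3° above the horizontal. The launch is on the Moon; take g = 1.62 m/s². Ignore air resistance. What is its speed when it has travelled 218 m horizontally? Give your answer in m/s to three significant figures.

16.5 m/s

Components: vₓ = 24.60 cos 66.3° = 9.888 m/s, v_y0 = 24.60 sin 66.3° = 22.53 m/s.
Time to reach x = 218 m: t = x/vₓ = 218/9.888 = 22.05 s.
Vertical velocity there: v_y = v_y0 − g t = 22.53 − 1.62 × 22.05 = −13.19 m/s.
Speed: √(vₓ² + v_y²) = √(9.888² + 13.19²) = 16.49 m/s.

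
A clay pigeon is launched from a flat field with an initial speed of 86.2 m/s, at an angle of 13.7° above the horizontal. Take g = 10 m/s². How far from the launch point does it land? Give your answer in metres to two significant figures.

340 m

Components: vₓ = 86.20 cos 13.7° = 83.75 m/s, v_y0 = 86.20 sin 13.7° = 20.42 m/s.
Time aloft: T = 2 v_y0 / g = 2 × 20.42 / 10.0 = 4.083 s.
Horizontal distance R = vₓ T = 83.75 × 4.083 = 341.9 m.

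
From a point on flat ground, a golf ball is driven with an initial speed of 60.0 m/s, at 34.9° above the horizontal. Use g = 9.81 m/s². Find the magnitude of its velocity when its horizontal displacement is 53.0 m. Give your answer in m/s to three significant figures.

vₓ = 60.00 cos 34.9° = 49.21 m/s; v_y0 = 60.00 sin 34.9° = 34.33 m/s.
x = vₓ t ⇒ t = 53.0/49.21 = 1.077 s.
Vertical velocity there: v_y = v_y0 − g t = 34.33 − 9.81 × 1.077 = 23.76 m/s.
Speed: √(vₓ² + v_y²) = √(49.21² + 23.76²) = 54.65 m/s.

54.6 m/s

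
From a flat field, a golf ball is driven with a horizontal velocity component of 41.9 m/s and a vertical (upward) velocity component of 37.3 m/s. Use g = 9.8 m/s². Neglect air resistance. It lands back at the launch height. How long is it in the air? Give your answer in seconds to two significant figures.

Landing at launch height ⇒ T = 2 v_y0 / g = 2 × 37.30 / 9.80 = 7.612 s.

7.6 s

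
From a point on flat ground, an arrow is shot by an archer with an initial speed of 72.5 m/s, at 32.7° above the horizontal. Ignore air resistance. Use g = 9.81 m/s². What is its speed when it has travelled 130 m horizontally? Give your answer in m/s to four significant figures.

63.68 m/s

Horizontal component vₓ = 72.50 cos 32.7° = 61.01 m/s; vertical v_y0 = 72.50 sin 32.7° = 39.17 m/s.
At x = 130 m, t = x/vₓ = 130/61.01 = 2.131 s.
Vertical velocity there: v_y = v_y0 − g t = 39.17 − 9.81 × 2.131 = 18.26 m/s.
Speed: √(vₓ² + v_y²) = √(61.01² + 18.26²) = 63.68 m/s.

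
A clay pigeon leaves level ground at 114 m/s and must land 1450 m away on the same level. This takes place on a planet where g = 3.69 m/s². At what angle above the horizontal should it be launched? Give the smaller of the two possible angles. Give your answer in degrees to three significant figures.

12.2°

From R = (v₀²/g) sin 2θ: sin 2θ = 3.69 × 1450 / 12996 = 0.4117.
2θ = 24.31° or 180° − 24.31° = 155.7°, so θ = 12.16° or 77.84°.
The smaller angle is 12.16°.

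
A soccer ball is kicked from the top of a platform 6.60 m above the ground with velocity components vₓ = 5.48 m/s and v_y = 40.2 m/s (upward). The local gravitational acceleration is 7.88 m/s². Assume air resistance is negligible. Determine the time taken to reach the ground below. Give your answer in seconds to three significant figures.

Vertical motion (up positive, ground at y = 0): 3.940 t² − (40.20) t − 6.60 = 0, so t = (40.20 + √(40.20² + 2·7.88·6.60)) / 7.88 = (40.20 + 41.47) / 7.88 = 10.36 s.

10.4 s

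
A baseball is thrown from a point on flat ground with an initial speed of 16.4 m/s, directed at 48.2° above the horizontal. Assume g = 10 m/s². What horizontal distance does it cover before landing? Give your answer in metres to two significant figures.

27 m

vₓ = 16.40 cos 48.2° = 10.93 m/s; v_y0 = 16.40 sin 48.2° = 12.23 m/s.
Time aloft: T = 2 v_y0 / g = 2 × 12.23 / 10.0 = 2.445 s.
Horizontal distance R = vₓ T = 10.93 × 2.445 = 26.73 m.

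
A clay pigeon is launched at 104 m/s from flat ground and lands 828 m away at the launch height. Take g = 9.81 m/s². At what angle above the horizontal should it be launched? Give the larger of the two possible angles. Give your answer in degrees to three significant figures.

From R = (v₀²/g) sin 2θ: sin 2θ = 9.81 × 828 / 10816 = 0.7510.
2θ = 48.68° or 180° − 48.68° = 131.3°, so θ = 24.34° or 65.66°.
The larger angle is 65.66°.

65.7°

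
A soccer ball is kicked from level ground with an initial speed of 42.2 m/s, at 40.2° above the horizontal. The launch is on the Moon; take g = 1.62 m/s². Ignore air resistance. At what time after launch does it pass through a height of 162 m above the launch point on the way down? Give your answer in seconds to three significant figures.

Horizontal component vₓ = 42.20 cos 40.2° = 32.23 m/s; vertical v_y0 = 42.20 sin 40.2° = 27.24 m/s.
Require v_y0 t − ½ g t² = 162, i.e. 0.8100 t² − 27.24 t + 162 = 0.
Quadratic formula: t = (27.24 ± √217.05) / 1.62 = (27.24 ± 14.73) / 1.62 → t = 7.720 s or 25.91 s.
The descending-branch root is 25.91 s.

25.9 s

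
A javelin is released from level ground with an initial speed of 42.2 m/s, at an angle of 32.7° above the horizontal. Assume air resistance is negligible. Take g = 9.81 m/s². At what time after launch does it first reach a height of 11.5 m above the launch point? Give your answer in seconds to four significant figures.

Components: vₓ = 42.20 cos 32.7° = 35.51 m/s, v_y0 = 42.20 sin 32.7° = 22.80 m/s.
Set y = v_y0 t − ½ g t² = 11.5: 4.905 t² − 22.80 t + 11.5 = 0.
t = [22.80 ± √(22.80² − 2·9.81·11.5)] / 9.81 = (22.80 ± 17.15) / 9.81, so t = 0.5757 s or t = 4.072 s.
The first (ascending) time is 0.5757 s.

0.5757 s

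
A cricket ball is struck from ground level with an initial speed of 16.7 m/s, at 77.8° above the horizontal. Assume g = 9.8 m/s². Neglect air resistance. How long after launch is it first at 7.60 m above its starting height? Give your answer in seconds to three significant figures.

0.560 s

Resolve: vₓ = 16.70 cos 77.8° = 3.529 m/s and v_y0 = 16.70 sin 77.8° = 16.32 m/s.
Require v_y0 t − ½ g t² = 7.60, i.e. 4.900 t² − 16.32 t + 7.60 = 0.
t = [16.32 ± √(16.32² − 2·9.80·7.60)] / 9.80 = (16.32 ± 10.84) / 9.80, so t = 0.5596 s or t = 2.772 s.
The first (ascending) time is 0.5596 s.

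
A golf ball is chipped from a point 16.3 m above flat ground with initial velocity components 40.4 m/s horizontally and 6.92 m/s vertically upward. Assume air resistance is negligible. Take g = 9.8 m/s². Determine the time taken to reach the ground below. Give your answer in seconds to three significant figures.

2.66 s

With up positive and y = 0 at the ground: y(t) = 16.3 + (6.920) t − 4.900 t². Setting y = 0 and taking the positive root: t = [6.920 + √(6.920² + 2·9.80·16.3)] / 9.80 = (6.920 + 19.17) / 9.80 = 2.662 s.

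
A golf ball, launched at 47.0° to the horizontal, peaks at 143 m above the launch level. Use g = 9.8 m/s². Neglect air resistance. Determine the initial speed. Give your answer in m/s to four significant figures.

At the peak v_y = 0, so v_y0 = √(2gH) = √(2 × 9.80 × 143) = 52.94 m/s.
v_y0 = v₀ sin θ ⇒ v₀ = 52.94 / sin 47.0° = 72.39 m/s.

72.39 m/s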